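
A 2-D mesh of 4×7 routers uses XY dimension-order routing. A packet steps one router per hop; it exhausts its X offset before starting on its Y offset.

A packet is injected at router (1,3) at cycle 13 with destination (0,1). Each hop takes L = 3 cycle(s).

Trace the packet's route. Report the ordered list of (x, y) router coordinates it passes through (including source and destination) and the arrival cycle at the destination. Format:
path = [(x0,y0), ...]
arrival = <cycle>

t=13: at (1,3)
t=16: at (0,3) after W
t=19: at (0,2) after S
t=22: at (0,1) after S

path = [(1,3), (0,3), (0,2), (0,1)]
arrival = 22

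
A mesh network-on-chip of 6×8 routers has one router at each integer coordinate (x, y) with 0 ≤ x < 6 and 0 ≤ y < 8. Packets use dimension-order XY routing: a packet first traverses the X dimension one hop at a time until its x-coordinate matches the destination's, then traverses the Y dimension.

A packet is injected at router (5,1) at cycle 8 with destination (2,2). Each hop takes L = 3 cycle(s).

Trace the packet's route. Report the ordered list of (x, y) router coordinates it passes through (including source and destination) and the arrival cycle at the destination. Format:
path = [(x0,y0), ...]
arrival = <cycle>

path = [(5,1), (4,1), (3,1), (2,1), (2,2)]
arrival = 20

hop 0: (5,1) @ cyc 8
hop 1: (4,1) @ cyc 11  [W]
hop 2: (3,1) @ cyc 14  [W]
hop 3: (2,1) @ cyc 17  [W]
hop 4: (2,2) @ cyc 20  [N]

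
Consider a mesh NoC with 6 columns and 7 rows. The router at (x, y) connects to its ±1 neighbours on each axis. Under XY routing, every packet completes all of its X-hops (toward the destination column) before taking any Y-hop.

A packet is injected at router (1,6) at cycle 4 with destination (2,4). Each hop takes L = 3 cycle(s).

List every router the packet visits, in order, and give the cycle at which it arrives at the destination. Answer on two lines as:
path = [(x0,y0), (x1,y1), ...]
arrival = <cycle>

#0 — 1,6 | c4
#1 — 2,6 | c7 | E
#2 — 2,5 | c10 | S
#3 — 2,4 | c13 | S

path = [(1,6), (2,6), (2,5), (2,4)]
arrival = 13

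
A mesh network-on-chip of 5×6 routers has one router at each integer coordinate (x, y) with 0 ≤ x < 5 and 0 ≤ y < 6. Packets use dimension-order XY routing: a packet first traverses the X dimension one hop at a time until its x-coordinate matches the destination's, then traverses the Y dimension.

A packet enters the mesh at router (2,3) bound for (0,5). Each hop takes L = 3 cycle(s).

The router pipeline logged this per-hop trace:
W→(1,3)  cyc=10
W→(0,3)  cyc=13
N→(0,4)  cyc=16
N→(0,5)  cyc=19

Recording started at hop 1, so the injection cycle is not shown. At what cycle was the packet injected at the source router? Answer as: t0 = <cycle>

The first recorded entry is hop 1 at cycle 10.
Subtract one hop: t0 = 10 − 3 = 7.

t0 = 7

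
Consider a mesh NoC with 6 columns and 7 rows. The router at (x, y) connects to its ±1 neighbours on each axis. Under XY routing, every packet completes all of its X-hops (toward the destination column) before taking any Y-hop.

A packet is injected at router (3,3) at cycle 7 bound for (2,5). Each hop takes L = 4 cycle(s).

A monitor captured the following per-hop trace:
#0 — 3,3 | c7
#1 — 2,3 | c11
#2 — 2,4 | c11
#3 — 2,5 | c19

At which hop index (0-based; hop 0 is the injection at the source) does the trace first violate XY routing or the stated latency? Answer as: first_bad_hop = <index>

first_bad_hop = 2

[1] (-1,+0) / 4c ⇒ ok
[2] (+0,+1) / 0c ⇒ BAD: Δcyc=0≠L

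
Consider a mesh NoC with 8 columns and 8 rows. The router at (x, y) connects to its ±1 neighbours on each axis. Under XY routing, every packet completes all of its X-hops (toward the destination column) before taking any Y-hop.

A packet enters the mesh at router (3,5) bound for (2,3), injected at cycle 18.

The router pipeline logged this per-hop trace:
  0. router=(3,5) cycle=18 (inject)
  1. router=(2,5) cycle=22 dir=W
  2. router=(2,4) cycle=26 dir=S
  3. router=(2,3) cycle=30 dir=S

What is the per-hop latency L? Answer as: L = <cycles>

Between hops 0 and 1 the cycle counter advances 22 − 18 = 4.
Per-hop latency L = Δcyc = 4.

L = 4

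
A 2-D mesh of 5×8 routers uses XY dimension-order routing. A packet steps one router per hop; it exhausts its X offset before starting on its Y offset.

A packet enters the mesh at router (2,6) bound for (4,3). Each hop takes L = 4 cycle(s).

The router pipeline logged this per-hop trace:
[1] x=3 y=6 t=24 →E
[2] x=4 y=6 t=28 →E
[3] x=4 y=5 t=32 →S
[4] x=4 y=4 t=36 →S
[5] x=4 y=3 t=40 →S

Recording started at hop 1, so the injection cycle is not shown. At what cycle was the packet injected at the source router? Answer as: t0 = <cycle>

t0 = 20

Hop 1 reached at cycle 24; hop k is at t0 + k·L.
t0 = cyc[1] − L = 24 − 4 = 20.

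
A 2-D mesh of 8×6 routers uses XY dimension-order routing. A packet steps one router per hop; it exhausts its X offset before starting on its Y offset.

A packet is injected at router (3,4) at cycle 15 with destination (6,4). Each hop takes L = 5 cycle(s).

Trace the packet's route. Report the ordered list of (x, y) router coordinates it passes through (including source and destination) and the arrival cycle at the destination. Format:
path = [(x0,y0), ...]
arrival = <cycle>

path = [(3,4), (4,4), (5,4), (6,4)]
arrival = 30

src (3,4)  cyc=15
E→(4,4)  cyc=20
E→(5,4)  cyc=25
E→(6,4)  cyc=30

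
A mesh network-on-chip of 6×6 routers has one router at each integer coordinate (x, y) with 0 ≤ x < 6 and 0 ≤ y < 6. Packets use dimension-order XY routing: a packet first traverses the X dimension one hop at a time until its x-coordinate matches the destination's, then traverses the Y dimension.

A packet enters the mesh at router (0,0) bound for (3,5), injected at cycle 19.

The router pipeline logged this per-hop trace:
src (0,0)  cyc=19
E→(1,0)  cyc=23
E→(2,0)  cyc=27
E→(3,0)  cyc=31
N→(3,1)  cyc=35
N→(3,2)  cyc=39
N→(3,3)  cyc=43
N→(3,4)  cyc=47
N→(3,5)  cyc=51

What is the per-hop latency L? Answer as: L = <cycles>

L = 4

Between hops 0 and 1 the cycle counter advances 23 − 19 = 4.
One hop costs L cycles, so L = 4.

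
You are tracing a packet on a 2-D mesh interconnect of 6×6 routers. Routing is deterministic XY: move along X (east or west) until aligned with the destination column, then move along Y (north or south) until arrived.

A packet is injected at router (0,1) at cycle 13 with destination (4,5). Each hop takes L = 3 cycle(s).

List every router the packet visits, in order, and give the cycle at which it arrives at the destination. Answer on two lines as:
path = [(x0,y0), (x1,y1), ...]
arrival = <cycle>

t=13: at (0,1)
t=16: at (1,1) after E
t=19: at (2,1) after E
t=22: at (3,1) after E
t=25: at (4,1) after E
t=28: at (4,2) after N
t=31: at (4,3) after N
t=34: at (4,4) after N
t=37: at (4,5) after N

path = [(0,1), (1,1), (2,1), (3,1), (4,1), (4,2), (4,3), (4,4), (4,5)]
arrival = 37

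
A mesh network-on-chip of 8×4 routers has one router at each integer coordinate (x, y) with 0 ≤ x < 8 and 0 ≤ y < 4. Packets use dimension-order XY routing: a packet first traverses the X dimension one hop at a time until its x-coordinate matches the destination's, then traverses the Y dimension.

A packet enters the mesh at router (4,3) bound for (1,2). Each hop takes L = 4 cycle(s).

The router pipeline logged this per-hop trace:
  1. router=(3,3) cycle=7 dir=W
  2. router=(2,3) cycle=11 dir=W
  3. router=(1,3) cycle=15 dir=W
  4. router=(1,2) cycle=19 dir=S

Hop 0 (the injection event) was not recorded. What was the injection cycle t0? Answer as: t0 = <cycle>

t0 = 3

The first recorded entry is hop 1 at cycle 7.
Therefore t0 = 7 − L = 3.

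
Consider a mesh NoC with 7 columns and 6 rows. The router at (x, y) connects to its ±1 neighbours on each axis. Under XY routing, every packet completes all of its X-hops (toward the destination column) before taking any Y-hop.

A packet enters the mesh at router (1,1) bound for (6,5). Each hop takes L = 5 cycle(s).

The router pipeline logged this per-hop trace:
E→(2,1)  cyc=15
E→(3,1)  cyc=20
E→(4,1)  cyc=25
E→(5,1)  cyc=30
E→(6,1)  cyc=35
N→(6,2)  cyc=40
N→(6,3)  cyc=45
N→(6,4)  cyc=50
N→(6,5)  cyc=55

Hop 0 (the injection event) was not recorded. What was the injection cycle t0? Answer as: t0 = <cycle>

t0 = 10

cyc[1] = 15 and cyc[k] = t0 + k·L for every k.
Therefore t0 = 15 − L = 10.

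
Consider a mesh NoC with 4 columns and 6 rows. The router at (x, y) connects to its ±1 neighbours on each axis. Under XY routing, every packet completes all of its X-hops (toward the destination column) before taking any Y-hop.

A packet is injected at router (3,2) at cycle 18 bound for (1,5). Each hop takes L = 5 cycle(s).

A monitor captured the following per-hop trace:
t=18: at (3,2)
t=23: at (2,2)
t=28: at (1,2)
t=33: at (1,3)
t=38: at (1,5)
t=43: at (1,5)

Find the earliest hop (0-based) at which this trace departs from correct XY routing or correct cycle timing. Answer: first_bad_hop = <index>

first_bad_hop = 4

  1: Δx=-1 Δy=+0 Δt=5 [ok]
  2: Δx=-1 Δy=+0 Δt=5 [ok]
  3: Δx=+0 Δy=+1 Δt=5 [ok]
  4: Δx=+0 Δy=+2 Δt=5 [BAD: non-unit step]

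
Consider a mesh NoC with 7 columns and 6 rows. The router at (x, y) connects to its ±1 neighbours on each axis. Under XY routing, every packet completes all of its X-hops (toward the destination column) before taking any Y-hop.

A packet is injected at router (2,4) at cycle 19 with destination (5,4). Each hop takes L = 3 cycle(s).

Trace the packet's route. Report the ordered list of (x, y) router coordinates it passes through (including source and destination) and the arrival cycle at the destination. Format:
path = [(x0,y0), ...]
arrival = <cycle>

path = [(2,4), (3,4), (4,4), (5,4)]
arrival = 28

[0] x=2 y=4 t=19
[1] x=3 y=4 t=22 →E
[2] x=4 y=4 t=25 →E
[3] x=5 y=4 t=28 →E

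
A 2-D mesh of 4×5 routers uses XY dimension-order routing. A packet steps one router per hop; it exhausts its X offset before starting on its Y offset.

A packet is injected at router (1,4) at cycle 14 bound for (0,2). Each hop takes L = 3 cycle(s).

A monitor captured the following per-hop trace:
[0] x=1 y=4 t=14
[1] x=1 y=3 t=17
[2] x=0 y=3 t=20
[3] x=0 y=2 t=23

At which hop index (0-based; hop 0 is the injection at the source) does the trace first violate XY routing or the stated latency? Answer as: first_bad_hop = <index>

hop 1: step (+0,-1), +3 cyc — BAD: Y-move but x=1≠0

first_bad_hop = 1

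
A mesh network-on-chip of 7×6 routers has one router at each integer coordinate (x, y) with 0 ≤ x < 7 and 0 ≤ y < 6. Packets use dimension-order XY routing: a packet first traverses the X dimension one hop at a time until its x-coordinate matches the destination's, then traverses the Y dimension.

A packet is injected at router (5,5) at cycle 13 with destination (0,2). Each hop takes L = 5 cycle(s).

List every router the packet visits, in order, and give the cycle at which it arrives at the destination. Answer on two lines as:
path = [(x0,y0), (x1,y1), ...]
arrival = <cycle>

  0. router=(5,5) cycle=13 (inject)
  1. router=(4,5) cycle=18 dir=W
  2. router=(3,5) cycle=23 dir=W
  3. router=(2,5) cycle=28 dir=W
  4. router=(1,5) cycle=33 dir=W
  5. router=(0,5) cycle=38 dir=W
  6. router=(0,4) cycle=43 dir=S
  7. router=(0,3) cycle=48 dir=S
  8. router=(0,2) cycle=53 dir=S

path = [(5,5), (4,5), (3,5), (2,5), (1,5), (0,5), (0,4), (0,3), (0,2)]
arrival = 53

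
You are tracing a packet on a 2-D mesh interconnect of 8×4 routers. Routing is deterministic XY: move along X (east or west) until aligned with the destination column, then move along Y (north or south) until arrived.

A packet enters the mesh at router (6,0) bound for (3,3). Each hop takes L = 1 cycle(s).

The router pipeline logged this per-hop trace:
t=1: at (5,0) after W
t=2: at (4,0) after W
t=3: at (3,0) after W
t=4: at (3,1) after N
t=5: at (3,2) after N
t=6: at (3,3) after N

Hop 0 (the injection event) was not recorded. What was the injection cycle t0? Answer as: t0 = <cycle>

t0 = 0

At hop 1 the cycle is 1; in general cyc_k = t0 + kL.
So t0 = 1 − 1·1 = 0.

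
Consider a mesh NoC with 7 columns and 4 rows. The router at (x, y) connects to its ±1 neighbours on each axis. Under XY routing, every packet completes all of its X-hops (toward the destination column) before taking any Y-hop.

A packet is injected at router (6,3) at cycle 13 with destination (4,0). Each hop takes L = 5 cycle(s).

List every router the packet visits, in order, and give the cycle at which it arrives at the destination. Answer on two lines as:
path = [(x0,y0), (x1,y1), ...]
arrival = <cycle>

  0. router=(6,3) cycle=13 (inject)
  1. router=(5,3) cycle=18 dir=W
  2. router=(4,3) cycle=23 dir=W
  3. router=(4,2) cycle=28 dir=S
  4. router=(4,1) cycle=33 dir=S
  5. router=(4,0) cycle=38 dir=S

path = [(6,3), (5,3), (4,3), (4,2), (4,1), (4,0)]
arrival = 38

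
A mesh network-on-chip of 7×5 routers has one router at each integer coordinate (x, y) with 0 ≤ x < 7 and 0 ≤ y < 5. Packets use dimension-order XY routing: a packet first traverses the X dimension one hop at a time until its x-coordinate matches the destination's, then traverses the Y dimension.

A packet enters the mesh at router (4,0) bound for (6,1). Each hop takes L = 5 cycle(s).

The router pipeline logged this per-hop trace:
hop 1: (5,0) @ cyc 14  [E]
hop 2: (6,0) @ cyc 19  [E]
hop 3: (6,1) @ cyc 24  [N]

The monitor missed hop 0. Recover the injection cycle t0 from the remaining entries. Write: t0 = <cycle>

At hop 1 the cycle is 14; in general cyc_k = t0 + kL.
Therefore t0 = 14 − L = 9.

t0 = 9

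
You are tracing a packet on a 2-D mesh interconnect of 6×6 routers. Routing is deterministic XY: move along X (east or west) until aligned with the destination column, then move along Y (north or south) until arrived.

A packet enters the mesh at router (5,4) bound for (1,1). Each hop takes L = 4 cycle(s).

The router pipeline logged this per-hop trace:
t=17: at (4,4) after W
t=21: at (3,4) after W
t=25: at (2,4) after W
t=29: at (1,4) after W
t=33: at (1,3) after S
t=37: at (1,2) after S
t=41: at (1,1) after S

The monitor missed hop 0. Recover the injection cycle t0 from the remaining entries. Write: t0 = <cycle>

t0 = 13

At hop 1 the cycle is 17; in general cyc_k = t0 + kL.
So t0 = 17 − 1·4 = 13.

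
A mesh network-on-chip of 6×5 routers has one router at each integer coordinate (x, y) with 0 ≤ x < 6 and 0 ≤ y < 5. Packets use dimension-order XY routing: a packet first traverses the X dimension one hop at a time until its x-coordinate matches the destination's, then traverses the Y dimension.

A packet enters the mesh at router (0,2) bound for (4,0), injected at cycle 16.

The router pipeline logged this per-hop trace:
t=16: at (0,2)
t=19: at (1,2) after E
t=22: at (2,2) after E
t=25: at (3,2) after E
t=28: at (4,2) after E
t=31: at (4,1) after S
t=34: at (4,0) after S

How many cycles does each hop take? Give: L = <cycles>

Between hops 0 and 1 the cycle counter advances 19 − 16 = 3.
Each hop adds L, hence L = 3.

L = 3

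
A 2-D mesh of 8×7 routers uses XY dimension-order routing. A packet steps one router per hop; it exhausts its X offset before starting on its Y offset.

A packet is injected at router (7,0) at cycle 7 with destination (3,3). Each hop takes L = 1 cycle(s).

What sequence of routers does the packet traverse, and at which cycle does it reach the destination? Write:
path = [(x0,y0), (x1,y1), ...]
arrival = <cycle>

path = [(7,0), (6,0), (5,0), (4,0), (3,0), (3,1), (3,2), (3,3)]
arrival = 14

[0] x=7 y=0 t=7
[1] x=6 y=0 t=8 →W
[2] x=5 y=0 t=9 →W
[3] x=4 y=0 t=10 →W
[4] x=3 y=0 t=11 →W
[5] x=3 y=1 t=12 →N
[6] x=3 y=2 t=13 →N
[7] x=3 y=3 t=14 →N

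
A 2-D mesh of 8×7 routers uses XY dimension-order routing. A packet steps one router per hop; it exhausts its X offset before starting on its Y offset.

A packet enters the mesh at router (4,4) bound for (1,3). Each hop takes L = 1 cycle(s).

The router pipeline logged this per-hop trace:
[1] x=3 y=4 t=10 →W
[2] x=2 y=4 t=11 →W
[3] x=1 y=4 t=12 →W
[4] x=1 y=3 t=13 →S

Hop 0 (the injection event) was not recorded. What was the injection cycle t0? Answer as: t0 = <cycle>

Hop 1 reached at cycle 10; hop k is at t0 + k·L.
Subtract one hop: t0 = 10 − 1 = 9.

t0 = 9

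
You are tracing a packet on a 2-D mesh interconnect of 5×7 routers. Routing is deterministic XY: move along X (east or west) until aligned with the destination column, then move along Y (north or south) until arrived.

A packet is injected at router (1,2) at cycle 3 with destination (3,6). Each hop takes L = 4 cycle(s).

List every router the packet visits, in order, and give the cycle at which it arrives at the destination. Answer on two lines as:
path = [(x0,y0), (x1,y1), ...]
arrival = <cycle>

t=3: at (1,2)
t=7: at (2,2) after E
t=11: at (3,2) after E
t=15: at (3,3) after N
t=19: at (3,4) after N
t=23: at (3,5) after N
t=27: at (3,6) after N

path = [(1,2), (2,2), (3,2), (3,3), (3,4), (3,5), (3,6)]
arrival = 27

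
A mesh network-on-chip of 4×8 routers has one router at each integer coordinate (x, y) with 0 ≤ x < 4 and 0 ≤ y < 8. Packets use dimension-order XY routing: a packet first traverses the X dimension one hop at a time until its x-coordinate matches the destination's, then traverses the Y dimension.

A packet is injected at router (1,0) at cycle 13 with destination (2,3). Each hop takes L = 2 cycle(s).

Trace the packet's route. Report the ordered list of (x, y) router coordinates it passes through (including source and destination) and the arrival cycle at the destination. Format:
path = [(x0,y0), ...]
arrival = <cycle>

path = [(1,0), (2,0), (2,1), (2,2), (2,3)]
arrival = 21

#0 — 1,0 | c13
#1 — 2,0 | c15 | E
#2 — 2,1 | c17 | N
#3 — 2,2 | c19 | N
#4 — 2,3 | c21 | N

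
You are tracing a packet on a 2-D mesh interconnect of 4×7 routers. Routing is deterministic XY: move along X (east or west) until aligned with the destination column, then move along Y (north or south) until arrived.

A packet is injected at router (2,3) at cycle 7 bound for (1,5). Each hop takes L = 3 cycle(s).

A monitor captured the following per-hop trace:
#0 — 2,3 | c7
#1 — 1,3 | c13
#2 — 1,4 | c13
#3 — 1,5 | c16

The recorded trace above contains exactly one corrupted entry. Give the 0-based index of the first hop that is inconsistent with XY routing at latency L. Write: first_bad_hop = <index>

hop 1: step (-1,+0), +6 cyc — BAD: Δcyc=6≠L

first_bad_hop = 1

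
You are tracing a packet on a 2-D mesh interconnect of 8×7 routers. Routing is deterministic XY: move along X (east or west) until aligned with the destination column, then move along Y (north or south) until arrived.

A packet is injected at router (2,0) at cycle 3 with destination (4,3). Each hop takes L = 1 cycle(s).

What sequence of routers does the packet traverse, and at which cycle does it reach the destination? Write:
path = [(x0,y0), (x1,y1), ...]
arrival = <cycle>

src (2,0)  cyc=3
E→(3,0)  cyc=4
E→(4,0)  cyc=5
N→(4,1)  cyc=6
N→(4,2)  cyc=7
N→(4,3)  cyc=8

path = [(2,0), (3,0), (4,0), (4,1), (4,2), (4,3)]
arrival = 8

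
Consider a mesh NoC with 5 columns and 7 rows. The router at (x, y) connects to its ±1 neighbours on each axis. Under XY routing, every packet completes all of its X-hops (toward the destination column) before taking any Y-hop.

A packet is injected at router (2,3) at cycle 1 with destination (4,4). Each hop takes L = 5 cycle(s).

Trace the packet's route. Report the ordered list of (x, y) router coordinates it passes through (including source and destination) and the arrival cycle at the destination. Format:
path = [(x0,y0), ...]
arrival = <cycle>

path = [(2,3), (3,3), (4,3), (4,4)]
arrival = 16

  0. router=(2,3) cycle=1 (inject)
  1. router=(3,3) cycle=6 dir=E
  2. router=(4,3) cycle=11 dir=E
  3. router=(4,4) cycle=16 dir=N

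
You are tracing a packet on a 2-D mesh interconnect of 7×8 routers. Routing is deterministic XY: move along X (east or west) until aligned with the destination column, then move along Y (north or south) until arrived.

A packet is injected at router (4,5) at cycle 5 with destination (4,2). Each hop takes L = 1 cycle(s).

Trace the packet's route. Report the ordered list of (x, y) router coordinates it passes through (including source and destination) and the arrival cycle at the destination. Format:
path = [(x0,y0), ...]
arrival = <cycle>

  0. router=(4,5) cycle=5 (inject)
  1. router=(4,4) cycle=6 dir=S
  2. router=(4,3) cycle=7 dir=S
  3. router=(4,2) cycle=8 dir=S

path = [(4,5), (4,4), (4,3), (4,2)]
arrival = 8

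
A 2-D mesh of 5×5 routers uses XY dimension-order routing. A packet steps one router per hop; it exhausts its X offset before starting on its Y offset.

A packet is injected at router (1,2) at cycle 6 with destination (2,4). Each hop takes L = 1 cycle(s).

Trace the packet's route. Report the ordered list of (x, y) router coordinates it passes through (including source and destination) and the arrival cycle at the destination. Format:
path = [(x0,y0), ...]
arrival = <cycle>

#0 — 1,2 | c6
#1 — 2,2 | c7 | E
#2 — 2,3 | c8 | N
#3 — 2,4 | c9 | N

path = [(1,2), (2,2), (2,3), (2,4)]
arrival = 9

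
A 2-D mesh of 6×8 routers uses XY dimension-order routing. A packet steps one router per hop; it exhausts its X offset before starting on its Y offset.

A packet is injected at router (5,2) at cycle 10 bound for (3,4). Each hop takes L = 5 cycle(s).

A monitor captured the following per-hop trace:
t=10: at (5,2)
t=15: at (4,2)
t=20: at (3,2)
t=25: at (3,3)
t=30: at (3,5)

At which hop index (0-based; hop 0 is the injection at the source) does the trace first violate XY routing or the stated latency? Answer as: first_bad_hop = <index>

check 1→ d=(-1,0) cyc+5: ok
check 2→ d=(-1,0) cyc+5: ok
check 3→ d=(0,1) cyc+5: ok
check 4→ d=(0,2) cyc+5: BAD: non-unit step

first_bad_hop = 4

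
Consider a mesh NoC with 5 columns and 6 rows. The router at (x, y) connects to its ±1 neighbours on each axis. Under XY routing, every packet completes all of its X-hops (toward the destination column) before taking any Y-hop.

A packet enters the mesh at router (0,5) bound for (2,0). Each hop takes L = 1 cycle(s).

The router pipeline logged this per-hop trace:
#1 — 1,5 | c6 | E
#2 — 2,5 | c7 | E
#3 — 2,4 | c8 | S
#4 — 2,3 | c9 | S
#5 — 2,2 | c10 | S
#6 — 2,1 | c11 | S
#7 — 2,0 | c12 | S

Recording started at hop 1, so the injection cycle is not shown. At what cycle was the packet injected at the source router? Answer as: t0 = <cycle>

cyc[1] = 6 and cyc[k] = t0 + k·L for every k.
Therefore t0 = 6 − L = 5.

t0 = 5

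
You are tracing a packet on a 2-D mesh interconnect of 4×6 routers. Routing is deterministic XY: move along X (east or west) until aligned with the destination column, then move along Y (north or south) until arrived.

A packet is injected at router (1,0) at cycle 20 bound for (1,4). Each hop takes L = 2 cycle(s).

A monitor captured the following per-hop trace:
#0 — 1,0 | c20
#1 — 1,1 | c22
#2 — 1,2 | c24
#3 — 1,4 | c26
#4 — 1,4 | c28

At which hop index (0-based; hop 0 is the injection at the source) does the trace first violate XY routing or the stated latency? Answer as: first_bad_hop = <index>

first_bad_hop = 3

check 1→ d=(0,1) cyc+2: ok
check 2→ d=(0,1) cyc+2: ok
check 3→ d=(0,2) cyc+2: BAD: non-unit step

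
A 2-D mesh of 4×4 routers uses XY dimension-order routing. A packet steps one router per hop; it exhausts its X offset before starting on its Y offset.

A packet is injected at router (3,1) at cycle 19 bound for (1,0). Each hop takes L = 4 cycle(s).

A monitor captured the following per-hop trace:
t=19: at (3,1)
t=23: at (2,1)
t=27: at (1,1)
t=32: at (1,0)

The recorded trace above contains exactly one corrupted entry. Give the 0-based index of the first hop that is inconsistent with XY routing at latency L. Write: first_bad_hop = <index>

first_bad_hop = 3

hop 1: step (-1,+0), +4 cyc — ok
hop 2: step (-1,+0), +4 cyc — ok
hop 3: step (+0,-1), +5 cyc — BAD: Δcyc=5≠L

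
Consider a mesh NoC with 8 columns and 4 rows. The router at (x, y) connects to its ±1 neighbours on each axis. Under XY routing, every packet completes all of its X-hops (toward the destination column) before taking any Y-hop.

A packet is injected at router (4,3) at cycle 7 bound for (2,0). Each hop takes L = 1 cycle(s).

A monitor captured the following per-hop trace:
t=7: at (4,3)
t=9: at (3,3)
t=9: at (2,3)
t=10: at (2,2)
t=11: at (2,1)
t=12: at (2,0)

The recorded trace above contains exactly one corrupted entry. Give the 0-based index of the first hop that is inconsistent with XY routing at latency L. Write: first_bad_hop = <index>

hop 1: step (-1,+0), +2 cyc — BAD: Δcyc=2≠L

first_bad_hop = 1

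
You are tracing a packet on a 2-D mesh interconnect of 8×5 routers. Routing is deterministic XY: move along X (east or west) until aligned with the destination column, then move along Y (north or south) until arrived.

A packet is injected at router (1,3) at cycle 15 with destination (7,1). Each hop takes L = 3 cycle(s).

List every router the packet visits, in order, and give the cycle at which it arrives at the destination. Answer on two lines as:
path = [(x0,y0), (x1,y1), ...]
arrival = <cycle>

path = [(1,3), (2,3), (3,3), (4,3), (5,3), (6,3), (7,3), (7,2), (7,1)]
arrival = 39

t=15: at (1,3)
t=18: at (2,3) after E
t=21: at (3,3) after E
t=24: at (4,3) after E
t=27: at (5,3) after E
t=30: at (6,3) after E
t=33: at (7,3) after E
t=36: at (7,2) after S
t=39: at (7,1) after S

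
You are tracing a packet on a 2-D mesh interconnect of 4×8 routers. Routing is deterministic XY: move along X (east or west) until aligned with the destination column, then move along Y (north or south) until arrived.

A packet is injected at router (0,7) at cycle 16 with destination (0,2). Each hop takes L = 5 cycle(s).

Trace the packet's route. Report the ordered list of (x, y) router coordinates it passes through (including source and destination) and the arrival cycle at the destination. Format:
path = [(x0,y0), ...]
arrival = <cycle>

path = [(0,7), (0,6), (0,5), (0,4), (0,3), (0,2)]
arrival = 41

t=16: at (0,7)
t=21: at (0,6) after S
t=26: at (0,5) after S
t=31: at (0,4) after S
t=36: at (0,3) after S
t=41: at (0,2) after S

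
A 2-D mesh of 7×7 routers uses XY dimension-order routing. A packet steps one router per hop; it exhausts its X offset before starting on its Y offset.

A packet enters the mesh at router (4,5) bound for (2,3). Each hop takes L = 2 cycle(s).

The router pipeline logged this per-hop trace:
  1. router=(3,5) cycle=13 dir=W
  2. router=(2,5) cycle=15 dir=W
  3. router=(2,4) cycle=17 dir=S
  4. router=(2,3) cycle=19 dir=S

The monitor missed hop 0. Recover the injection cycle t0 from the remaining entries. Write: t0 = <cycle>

At hop 1 the cycle is 13; in general cyc_k = t0 + kL.
Therefore t0 = 13 − L = 11.

t0 = 11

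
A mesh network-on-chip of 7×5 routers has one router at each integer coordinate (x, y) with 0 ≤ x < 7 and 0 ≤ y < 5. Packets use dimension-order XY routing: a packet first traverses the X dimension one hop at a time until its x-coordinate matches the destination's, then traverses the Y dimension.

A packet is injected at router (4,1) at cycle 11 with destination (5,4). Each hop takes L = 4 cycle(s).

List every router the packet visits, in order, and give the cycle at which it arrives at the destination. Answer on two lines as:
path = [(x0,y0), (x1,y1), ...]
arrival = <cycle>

  0. router=(4,1) cycle=11 (inject)
  1. router=(5,1) cycle=15 dir=E
  2. router=(5,2) cycle=19 dir=N
  3. router=(5,3) cycle=23 dir=N
  4. router=(5,4) cycle=27 dir=N

path = [(4,1), (5,1), (5,2), (5,3), (5,4)]
arrival = 27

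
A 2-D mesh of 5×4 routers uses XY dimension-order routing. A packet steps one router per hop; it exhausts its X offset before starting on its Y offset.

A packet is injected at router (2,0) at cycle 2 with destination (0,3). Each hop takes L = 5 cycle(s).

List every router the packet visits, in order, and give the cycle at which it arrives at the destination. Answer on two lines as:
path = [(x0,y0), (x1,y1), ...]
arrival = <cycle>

hop 0: (2,0) @ cyc 2
hop 1: (1,0) @ cyc 7  [W]
hop 2: (0,0) @ cyc 12  [W]
hop 3: (0,1) @ cyc 17  [N]
hop 4: (0,2) @ cyc 22  [N]
hop 5: (0,3) @ cyc 27  [N]

path = [(2,0), (1,0), (0,0), (0,1), (0,2), (0,3)]
arrival = 27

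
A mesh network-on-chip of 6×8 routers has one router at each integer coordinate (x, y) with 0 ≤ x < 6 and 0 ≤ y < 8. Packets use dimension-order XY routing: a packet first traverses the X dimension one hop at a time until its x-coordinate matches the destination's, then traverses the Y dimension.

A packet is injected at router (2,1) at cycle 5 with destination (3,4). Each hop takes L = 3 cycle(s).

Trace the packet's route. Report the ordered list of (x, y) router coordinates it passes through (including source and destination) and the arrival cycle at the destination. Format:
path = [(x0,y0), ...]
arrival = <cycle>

path = [(2,1), (3,1), (3,2), (3,3), (3,4)]
arrival = 17

#0 — 2,1 | c5
#1 — 3,1 | c8 | E
#2 — 3,2 | c11 | N
#3 — 3,3 | c14 | N
#4 — 3,4 | c17 | N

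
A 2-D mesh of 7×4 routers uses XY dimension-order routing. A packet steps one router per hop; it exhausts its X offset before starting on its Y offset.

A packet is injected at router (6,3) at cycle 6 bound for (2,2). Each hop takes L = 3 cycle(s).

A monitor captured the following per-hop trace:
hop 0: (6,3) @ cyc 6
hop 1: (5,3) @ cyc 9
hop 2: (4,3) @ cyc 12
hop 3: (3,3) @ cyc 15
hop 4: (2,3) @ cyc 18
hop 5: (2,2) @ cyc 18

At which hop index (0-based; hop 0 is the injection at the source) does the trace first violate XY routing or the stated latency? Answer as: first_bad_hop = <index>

[1] (-1,+0) / 3c ⇒ ok
[2] (-1,+0) / 3c ⇒ ok
[3] (-1,+0) / 3c ⇒ ok
[4] (-1,+0) / 3c ⇒ ok
[5] (+0,-1) / 0c ⇒ BAD: Δcyc=0≠L

first_bad_hop = 5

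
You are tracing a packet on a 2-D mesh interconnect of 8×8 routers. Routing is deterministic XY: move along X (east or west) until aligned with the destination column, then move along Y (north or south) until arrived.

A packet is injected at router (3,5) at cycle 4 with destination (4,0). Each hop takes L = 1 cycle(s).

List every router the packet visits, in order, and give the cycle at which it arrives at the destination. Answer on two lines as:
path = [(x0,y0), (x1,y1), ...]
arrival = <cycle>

  0. router=(3,5) cycle=4 (inject)
  1. router=(4,5) cycle=5 dir=E
  2. router=(4,4) cycle=6 dir=S
  3. router=(4,3) cycle=7 dir=S
  4. router=(4,2) cycle=8 dir=S
  5. router=(4,1) cycle=9 dir=S
  6. router=(4,0) cycle=10 dir=S

path = [(3,5), (4,5), (4,4), (4,3), (4,2), (4,1), (4,0)]
arrival = 10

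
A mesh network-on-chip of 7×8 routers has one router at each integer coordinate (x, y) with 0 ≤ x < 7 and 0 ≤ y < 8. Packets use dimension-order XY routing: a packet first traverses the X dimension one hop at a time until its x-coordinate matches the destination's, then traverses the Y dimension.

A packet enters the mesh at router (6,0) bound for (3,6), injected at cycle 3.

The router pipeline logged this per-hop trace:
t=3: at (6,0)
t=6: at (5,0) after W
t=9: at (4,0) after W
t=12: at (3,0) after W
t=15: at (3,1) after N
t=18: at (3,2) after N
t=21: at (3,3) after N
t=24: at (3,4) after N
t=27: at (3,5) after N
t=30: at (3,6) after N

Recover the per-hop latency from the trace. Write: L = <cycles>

From hop 0 (3) to hop 1 (6): +3 cycles.
Per-hop latency L = Δcyc = 3.

L = 3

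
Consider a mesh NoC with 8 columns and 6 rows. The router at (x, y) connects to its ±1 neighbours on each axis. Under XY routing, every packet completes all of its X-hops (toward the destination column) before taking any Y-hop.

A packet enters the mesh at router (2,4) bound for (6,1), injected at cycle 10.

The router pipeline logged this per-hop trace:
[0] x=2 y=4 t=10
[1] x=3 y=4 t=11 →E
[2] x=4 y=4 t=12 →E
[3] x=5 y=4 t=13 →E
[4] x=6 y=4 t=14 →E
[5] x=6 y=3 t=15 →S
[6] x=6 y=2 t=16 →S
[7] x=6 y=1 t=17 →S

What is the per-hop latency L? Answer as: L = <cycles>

Δcyc across hop 0→1: 11 − 10 = 1.
One hop costs L cycles, so L = 1.

L = 1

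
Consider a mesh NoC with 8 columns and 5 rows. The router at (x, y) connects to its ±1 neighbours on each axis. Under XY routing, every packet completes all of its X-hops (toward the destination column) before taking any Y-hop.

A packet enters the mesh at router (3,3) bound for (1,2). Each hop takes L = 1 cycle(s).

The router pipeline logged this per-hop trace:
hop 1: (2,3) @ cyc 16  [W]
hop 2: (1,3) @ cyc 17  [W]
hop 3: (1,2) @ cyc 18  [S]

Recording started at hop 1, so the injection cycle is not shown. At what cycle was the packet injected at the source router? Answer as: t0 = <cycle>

t0 = 15

cyc[1] = 16 and cyc[k] = t0 + k·L for every k.
t0 = cyc[1] − L = 16 − 1 = 15.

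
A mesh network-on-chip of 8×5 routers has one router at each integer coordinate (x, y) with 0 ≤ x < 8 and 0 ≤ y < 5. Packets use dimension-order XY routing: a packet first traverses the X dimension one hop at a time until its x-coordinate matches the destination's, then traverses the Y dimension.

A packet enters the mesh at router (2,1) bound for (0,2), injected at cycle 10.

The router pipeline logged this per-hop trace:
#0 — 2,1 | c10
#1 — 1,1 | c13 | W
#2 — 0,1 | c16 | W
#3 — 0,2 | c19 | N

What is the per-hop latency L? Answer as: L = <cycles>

cyc[1] − cyc[0] = 13 − 10 = 3.
One hop costs L cycles, so L = 3.

L = 3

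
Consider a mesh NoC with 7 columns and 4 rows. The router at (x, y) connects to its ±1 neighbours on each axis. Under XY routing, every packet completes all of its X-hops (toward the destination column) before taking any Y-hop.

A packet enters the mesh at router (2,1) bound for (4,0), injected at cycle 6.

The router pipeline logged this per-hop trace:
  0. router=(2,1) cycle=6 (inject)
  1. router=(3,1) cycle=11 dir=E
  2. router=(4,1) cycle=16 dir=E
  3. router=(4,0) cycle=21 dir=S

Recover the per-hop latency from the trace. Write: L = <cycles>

From hop 0 (6) to hop 1 (11): +5 cycles.
Per-hop latency L = Δcyc = 5.

L = 5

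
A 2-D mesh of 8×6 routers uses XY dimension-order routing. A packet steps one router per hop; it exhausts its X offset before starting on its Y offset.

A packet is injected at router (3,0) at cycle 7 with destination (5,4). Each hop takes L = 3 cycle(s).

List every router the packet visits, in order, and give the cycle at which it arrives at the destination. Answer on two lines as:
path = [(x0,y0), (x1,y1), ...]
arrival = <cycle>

[0] x=3 y=0 t=7
[1] x=4 y=0 t=10 →E
[2] x=5 y=0 t=13 →E
[3] x=5 y=1 t=16 →N
[4] x=5 y=2 t=19 →N
[5] x=5 y=3 t=22 →N
[6] x=5 y=4 t=25 →N

path = [(3,0), (4,0), (5,0), (5,1), (5,2), (5,3), (5,4)]
arrival = 25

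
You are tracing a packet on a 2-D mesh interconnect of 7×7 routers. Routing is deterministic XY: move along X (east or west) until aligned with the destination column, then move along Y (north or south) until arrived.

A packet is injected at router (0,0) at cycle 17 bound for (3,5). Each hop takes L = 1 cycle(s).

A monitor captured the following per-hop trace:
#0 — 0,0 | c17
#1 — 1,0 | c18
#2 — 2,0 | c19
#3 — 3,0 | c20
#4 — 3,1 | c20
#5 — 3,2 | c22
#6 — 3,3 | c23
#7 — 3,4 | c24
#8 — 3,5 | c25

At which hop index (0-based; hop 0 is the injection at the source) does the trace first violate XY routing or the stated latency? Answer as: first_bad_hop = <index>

hop 1: step (+1,+0), +1 cyc — ok
hop 2: step (+1,+0), +1 cyc — ok
hop 3: step (+1,+0), +1 cyc — ok
hop 4: step (+0,+1), +0 cyc — BAD: Δcyc=0≠L

first_bad_hop = 4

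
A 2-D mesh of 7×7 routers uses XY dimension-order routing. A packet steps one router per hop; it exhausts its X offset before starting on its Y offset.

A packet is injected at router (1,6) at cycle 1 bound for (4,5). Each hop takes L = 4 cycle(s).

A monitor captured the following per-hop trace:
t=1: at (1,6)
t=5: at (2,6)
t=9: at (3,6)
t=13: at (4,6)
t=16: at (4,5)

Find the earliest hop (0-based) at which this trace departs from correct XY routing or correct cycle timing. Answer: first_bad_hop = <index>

first_bad_hop = 4

  1: Δx=+1 Δy=+0 Δt=4 [ok]
  2: Δx=+1 Δy=+0 Δt=4 [ok]
  3: Δx=+1 Δy=+0 Δt=4 [ok]
  4: Δx=+0 Δy=-1 Δt=3 [BAD: Δcyc=3≠L]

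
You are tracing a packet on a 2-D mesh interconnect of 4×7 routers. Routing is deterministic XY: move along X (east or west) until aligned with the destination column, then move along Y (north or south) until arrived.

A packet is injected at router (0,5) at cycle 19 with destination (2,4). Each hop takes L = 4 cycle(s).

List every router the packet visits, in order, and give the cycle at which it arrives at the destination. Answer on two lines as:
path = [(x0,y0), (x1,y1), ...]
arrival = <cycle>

  0. router=(0,5) cycle=19 (inject)
  1. router=(1,5) cycle=23 dir=E
  2. router=(2,5) cycle=27 dir=E
  3. router=(2,4) cycle=31 dir=S

path = [(0,5), (1,5), (2,5), (2,4)]
arrival = 31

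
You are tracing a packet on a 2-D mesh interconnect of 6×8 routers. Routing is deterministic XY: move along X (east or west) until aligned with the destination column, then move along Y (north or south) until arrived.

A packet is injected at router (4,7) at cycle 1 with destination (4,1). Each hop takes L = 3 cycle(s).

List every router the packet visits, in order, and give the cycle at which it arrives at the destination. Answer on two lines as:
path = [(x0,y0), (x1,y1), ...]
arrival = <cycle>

[0] x=4 y=7 t=1
[1] x=4 y=6 t=4 →S
[2] x=4 y=5 t=7 →S
[3] x=4 y=4 t=10 →S
[4] x=4 y=3 t=13 →S
[5] x=4 y=2 t=16 →S
[6] x=4 y=1 t=19 →S

path = [(4,7), (4,6), (4,5), (4,4), (4,3), (4,2), (4,1)]
arrival = 19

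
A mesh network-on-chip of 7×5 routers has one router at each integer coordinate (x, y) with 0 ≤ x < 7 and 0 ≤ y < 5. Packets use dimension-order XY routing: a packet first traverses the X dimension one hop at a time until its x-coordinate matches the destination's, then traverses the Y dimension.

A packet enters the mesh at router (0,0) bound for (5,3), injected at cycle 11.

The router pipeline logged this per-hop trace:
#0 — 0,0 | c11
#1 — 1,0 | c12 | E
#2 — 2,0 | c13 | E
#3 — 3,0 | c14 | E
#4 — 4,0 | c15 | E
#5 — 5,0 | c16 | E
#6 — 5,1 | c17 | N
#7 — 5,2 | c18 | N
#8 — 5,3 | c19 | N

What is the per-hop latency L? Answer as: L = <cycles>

Between hops 0 and 1 the cycle counter advances 12 − 11 = 1.
One hop costs L cycles, so L = 1.

L = 1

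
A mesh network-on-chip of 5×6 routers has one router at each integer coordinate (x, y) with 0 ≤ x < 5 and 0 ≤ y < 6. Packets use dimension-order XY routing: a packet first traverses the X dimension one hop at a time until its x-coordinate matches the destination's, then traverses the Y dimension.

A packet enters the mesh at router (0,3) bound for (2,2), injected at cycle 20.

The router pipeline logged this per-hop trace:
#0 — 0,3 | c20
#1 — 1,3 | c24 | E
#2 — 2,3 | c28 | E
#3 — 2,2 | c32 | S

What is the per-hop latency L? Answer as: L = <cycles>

L = 4

Δcyc across hop 0→1: 24 − 20 = 4.
That increment is L by definition: L = 4.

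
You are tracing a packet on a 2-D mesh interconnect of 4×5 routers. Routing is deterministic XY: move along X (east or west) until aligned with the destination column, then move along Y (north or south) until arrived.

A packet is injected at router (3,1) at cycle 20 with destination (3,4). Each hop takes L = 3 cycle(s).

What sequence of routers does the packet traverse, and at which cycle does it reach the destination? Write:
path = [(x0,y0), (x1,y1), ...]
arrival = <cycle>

[0] x=3 y=1 t=20
[1] x=3 y=2 t=23 →N
[2] x=3 y=3 t=26 →N
[3] x=3 y=4 t=29 →N

path = [(3,1), (3,2), (3,3), (3,4)]
arrival = 29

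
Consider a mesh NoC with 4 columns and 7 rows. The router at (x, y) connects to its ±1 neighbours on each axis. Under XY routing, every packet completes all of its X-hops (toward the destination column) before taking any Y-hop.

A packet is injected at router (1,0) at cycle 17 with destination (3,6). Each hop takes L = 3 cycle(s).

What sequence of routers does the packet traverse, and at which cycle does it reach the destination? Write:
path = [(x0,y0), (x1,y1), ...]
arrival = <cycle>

t=17: at (1,0)
t=20: at (2,0) after E
t=23: at (3,0) after E
t=26: at (3,1) after N
t=29: at (3,2) after N
t=32: at (3,3) after N
t=35: at (3,4) after N
t=38: at (3,5) after N
t=41: at (3,6) after N

path = [(1,0), (2,0), (3,0), (3,1), (3,2), (3,3), (3,4), (3,5), (3,6)]
arrival = 41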